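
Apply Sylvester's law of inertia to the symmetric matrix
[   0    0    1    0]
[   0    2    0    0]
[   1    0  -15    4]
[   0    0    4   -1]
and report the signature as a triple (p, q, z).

step 0: pivot 2 → sign +
step 1: pivot -15 → sign −
step 2: pivot 1/15 → sign +
step 3: pivot -1 → sign −
signature = (2, 2, 0)

Answer: (2, 2, 0)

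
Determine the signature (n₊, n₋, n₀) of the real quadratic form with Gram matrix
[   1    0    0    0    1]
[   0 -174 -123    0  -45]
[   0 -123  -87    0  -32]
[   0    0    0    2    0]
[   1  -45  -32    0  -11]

Answer: (3, 2, 0)

Derivation:
step 0: pivot 1 → sign +
step 1: pivot -174 → sign −
step 2: pivot -3/58 → sign −
step 3: pivot 2 → sign +
step 4: pivot 1/3 → sign +
signature = (3, 2, 0)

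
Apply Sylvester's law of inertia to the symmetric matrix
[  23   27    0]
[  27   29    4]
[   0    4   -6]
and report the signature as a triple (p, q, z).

Answer: (1, 2, 0)

Derivation:
step 0: pivot 23 → sign +
step 1: pivot -62/23 → sign −
step 2: pivot -2/31 → sign −
signature = (1, 2, 0)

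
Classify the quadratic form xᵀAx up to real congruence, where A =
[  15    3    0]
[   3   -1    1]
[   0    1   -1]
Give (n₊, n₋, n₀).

Answer: (1, 2, 0)

Derivation:
step 0: pivot 15 → sign +
step 1: pivot -8/5 → sign −
step 2: pivot -3/8 → sign −
signature = (1, 2, 0)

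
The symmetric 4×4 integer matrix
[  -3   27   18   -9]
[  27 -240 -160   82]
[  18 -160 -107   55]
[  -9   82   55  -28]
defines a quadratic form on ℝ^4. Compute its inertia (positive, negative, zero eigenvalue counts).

Answer: (1, 3, 0)

Derivation:
step 0: pivot -3 → sign −
step 1: pivot 3 → sign +
step 2: pivot -1/3 → sign −
step 3: pivot -1 → sign −
signature = (1, 3, 0)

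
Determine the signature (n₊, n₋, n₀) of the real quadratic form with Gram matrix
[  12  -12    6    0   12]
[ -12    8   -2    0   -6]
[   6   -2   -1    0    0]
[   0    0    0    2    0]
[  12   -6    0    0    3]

step 0: pivot 12 → sign +
step 1: pivot -4 → sign −
step 2: pivot 2 → sign +
step 3: row/col 3 already zero → sign 0
step 4: row/col 4 already zero → sign 0
signature = (2, 1, 2)

Answer: (2, 1, 2)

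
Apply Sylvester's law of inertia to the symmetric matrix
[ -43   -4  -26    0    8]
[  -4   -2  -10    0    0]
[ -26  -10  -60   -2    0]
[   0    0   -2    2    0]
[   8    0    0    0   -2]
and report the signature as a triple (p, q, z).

Answer: (1, 3, 1)

Derivation:
step 0: pivot -43 → sign −
step 1: pivot -70/43 → sign −
step 2: pivot -314/35 → sign −
step 3: pivot 384/157 → sign +
step 4: row/col 4 already zero → sign 0
signature = (1, 3, 1)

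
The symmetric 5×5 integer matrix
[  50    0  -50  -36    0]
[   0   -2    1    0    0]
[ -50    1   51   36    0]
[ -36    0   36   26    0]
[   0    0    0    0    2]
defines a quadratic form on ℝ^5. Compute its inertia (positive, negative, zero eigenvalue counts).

Answer: (4, 1, 0)

Derivation:
step 0: pivot 50 → sign +
step 1: pivot -2 → sign −
step 2: pivot 3/2 → sign +
step 3: pivot 2/25 → sign +
step 4: pivot 2 → sign +
signature = (4, 1, 0)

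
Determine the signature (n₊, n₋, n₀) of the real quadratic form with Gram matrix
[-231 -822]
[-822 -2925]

Answer: (1, 1, 0)

Derivation:
step 0: pivot -231 → sign −
step 1: pivot 3/77 → sign +
signature = (1, 1, 0)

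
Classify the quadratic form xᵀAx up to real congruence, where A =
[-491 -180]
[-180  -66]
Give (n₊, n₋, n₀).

step 0: pivot -491 → sign −
step 1: pivot -6/491 → sign −
signature = (0, 2, 0)

Answer: (0, 2, 0)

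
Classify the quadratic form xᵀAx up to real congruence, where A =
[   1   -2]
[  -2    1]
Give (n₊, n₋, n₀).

step 0: pivot 1 → sign +
step 1: pivot -3 → sign −
signature = (1, 1, 0)

Answer: (1, 1, 0)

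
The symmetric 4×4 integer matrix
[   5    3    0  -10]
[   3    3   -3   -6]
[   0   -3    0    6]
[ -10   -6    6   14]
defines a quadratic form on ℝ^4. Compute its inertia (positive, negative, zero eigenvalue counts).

Answer: (2, 2, 0)

Derivation:
step 0: pivot 5 → sign +
step 1: pivot 6/5 → sign +
step 2: pivot -15/2 → sign −
step 3: pivot -6/5 → sign −
signature = (2, 2, 0)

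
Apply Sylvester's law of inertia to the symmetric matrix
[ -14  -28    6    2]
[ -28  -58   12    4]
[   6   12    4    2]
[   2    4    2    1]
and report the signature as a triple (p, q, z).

Answer: (2, 2, 0)

Derivation:
step 0: pivot -14 → sign −
step 1: pivot -2 → sign −
step 2: pivot 46/7 → sign +
step 3: pivot 1/23 → sign +
signature = (2, 2, 0)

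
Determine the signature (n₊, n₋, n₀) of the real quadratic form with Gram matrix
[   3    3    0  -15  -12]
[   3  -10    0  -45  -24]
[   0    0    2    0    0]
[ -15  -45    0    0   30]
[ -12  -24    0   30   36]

Answer: (2, 2, 1)

Derivation:
step 0: pivot 3 → sign +
step 1: pivot -13 → sign −
step 2: pivot 2 → sign +
step 3: pivot -75/13 → sign −
step 4: row/col 4 already zero → sign 0
signature = (2, 2, 1)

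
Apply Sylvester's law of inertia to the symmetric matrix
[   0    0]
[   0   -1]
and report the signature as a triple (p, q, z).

Answer: (0, 1, 1)

Derivation:
step 0: pivot -1 → sign −
step 1: row/col 1 already zero → sign 0
signature = (0, 1, 1)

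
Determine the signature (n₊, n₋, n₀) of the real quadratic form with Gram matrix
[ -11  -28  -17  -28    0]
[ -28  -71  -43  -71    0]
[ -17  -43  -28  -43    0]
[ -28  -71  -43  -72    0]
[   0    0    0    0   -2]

step 0: pivot -11 → sign −
step 1: pivot 3/11 → sign +
step 2: pivot -2 → sign −
step 3: pivot -1 → sign −
step 4: pivot -2 → sign −
signature = (1, 4, 0)

Answer: (1, 4, 0)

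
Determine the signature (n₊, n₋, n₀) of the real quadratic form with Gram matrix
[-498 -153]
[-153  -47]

Answer: (1, 1, 0)

Derivation:
step 0: pivot -498 → sign −
step 1: pivot 1/166 → sign +
signature = (1, 1, 0)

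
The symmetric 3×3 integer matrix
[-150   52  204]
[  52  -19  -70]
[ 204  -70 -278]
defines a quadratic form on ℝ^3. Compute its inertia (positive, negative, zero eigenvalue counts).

Answer: (0, 3, 0)

Derivation:
step 0: pivot -150 → sign −
step 1: pivot -73/75 → sign −
step 2: pivot -2/73 → sign −
signature = (0, 3, 0)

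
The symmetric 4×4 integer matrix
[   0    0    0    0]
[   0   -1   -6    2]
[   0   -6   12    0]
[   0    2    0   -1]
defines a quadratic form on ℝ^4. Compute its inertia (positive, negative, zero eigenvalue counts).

step 0: pivot -1 → sign −
step 1: pivot 48 → sign +
step 2: row/col 2 already zero → sign 0
step 3: row/col 3 already zero → sign 0
signature = (1, 1, 2)

Answer: (1, 1, 2)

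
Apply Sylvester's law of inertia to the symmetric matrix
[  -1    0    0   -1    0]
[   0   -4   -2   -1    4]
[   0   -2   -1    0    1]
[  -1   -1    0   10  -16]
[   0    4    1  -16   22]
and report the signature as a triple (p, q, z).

Answer: (2, 3, 0)

Derivation:
step 0: pivot -1 → sign −
step 1: pivot -4 → sign −
step 2: pivot 45/4 → sign +
step 3: pivot -1/45 → sign −
step 4: pivot 3 → sign +
signature = (2, 3, 0)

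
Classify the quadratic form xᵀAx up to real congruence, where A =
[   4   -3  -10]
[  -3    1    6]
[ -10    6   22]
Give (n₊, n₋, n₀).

Answer: (1, 2, 0)

Derivation:
step 0: pivot 4 → sign +
step 1: pivot -5/4 → sign −
step 2: pivot -6/5 → sign −
signature = (1, 2, 0)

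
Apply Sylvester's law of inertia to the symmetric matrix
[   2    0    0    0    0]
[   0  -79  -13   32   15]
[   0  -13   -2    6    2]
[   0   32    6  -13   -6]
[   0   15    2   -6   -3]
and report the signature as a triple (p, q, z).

Answer: (2, 3, 0)

Derivation:
step 0: pivot 2 → sign +
step 1: pivot -79 → sign −
step 2: pivot 11/79 → sign +
step 3: pivot -43/11 → sign −
step 4: pivot -3/43 → sign −
signature = (2, 3, 0)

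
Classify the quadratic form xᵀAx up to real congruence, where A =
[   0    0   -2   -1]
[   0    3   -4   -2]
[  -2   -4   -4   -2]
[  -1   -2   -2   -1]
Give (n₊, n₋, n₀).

step 0: pivot 3 → sign +
step 1: pivot -28/3 → sign −
step 2: pivot 3/7 → sign +
step 3: row/col 3 already zero → sign 0
signature = (2, 1, 1)

Answer: (2, 1, 1)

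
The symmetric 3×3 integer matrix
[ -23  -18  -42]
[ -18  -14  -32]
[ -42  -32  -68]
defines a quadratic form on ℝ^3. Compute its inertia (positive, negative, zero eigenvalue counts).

Answer: (1, 1, 1)

Derivation:
step 0: pivot -23 → sign −
step 1: pivot 2/23 → sign +
step 2: row/col 2 already zero → sign 0
signature = (1, 1, 1)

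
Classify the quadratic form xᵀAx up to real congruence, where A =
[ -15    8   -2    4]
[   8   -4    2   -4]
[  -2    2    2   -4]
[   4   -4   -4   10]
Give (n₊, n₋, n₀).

step 0: pivot -15 → sign −
step 1: pivot 4/15 → sign +
step 2: pivot -1 → sign −
step 3: pivot 2 → sign +
signature = (2, 2, 0)

Answer: (2, 2, 0)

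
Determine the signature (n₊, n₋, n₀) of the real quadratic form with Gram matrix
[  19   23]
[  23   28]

Answer: (2, 0, 0)

Derivation:
step 0: pivot 19 → sign +
step 1: pivot 3/19 → sign +
signature = (2, 0, 0)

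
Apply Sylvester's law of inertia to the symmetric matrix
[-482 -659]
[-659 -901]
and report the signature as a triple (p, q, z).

Answer: (0, 2, 0)

Derivation:
step 0: pivot -482 → sign −
step 1: pivot -1/482 → sign −
signature = (0, 2, 0)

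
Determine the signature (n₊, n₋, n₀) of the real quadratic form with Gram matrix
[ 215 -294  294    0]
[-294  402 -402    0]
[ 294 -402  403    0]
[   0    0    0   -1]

step 0: pivot 215 → sign +
step 1: pivot -6/215 → sign −
step 2: pivot 1 → sign +
step 3: pivot -1 → sign −
signature = (2, 2, 0)

Answer: (2, 2, 0)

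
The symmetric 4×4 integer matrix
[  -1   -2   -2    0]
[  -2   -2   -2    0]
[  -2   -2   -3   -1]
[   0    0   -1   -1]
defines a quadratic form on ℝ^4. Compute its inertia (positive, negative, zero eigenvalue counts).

step 0: pivot -1 → sign −
step 1: pivot 2 → sign +
step 2: pivot -1 → sign −
step 3: row/col 3 already zero → sign 0
signature = (1, 2, 1)

Answer: (1, 2, 1)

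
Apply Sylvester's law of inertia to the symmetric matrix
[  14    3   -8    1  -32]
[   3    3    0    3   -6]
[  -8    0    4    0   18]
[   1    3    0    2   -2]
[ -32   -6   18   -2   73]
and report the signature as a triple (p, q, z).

step 0: pivot 14 → sign +
step 1: pivot 33/14 → sign +
step 2: pivot -20/11 → sign −
step 3: pivot -1/5 → sign −
step 4: row/col 4 already zero → sign 0
signature = (2, 2, 1)

Answer: (2, 2, 1)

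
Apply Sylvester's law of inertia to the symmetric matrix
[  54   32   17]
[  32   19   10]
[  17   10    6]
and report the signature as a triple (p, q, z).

Answer: (3, 0, 0)

Derivation:
step 0: pivot 54 → sign +
step 1: pivot 1/27 → sign +
step 2: pivot 1/2 → sign +
signature = (3, 0, 0)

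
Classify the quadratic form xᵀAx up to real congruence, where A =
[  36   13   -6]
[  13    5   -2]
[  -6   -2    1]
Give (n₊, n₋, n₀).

Answer: (2, 1, 0)

Derivation:
step 0: pivot 36 → sign +
step 1: pivot 11/36 → sign +
step 2: pivot -1/11 → sign −
signature = (2, 1, 0)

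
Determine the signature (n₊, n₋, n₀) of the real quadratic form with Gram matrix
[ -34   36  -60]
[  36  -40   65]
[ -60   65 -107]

Answer: (1, 2, 0)

Derivation:
step 0: pivot -34 → sign −
step 1: pivot -32/17 → sign −
step 2: pivot 1/32 → sign +
signature = (1, 2, 0)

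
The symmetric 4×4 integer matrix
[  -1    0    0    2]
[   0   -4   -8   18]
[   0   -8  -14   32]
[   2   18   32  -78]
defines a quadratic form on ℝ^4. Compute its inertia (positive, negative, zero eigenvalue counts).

Answer: (1, 3, 0)

Derivation:
step 0: pivot -1 → sign −
step 1: pivot -4 → sign −
step 2: pivot 2 → sign +
step 3: pivot -1 → sign −
signature = (1, 3, 0)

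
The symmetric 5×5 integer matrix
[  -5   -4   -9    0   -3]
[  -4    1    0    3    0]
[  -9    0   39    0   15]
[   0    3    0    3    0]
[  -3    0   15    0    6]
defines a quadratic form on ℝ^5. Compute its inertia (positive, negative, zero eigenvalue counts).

Answer: (3, 1, 1)

Derivation:
step 0: pivot -5 → sign −
step 1: pivot 21/5 → sign +
step 2: pivot 300/7 → sign +
step 3: pivot 6/25 → sign +
step 4: row/col 4 already zero → sign 0
signature = (3, 1, 1)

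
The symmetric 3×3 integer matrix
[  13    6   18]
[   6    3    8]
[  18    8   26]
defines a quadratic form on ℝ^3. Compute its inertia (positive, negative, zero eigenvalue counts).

Answer: (3, 0, 0)

Derivation:
step 0: pivot 13 → sign +
step 1: pivot 3/13 → sign +
step 2: pivot 2/3 → sign +
signature = (3, 0, 0)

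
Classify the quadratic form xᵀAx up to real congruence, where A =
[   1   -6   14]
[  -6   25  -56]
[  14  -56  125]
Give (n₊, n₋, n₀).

step 0: pivot 1 → sign +
step 1: pivot -11 → sign −
step 2: pivot 3/11 → sign +
signature = (2, 1, 0)

Answer: (2, 1, 0)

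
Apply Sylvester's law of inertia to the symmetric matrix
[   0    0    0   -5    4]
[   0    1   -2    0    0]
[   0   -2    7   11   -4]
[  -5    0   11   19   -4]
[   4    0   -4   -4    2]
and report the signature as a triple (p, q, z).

step 0: pivot 1 → sign +
step 1: pivot 3 → sign +
step 2: pivot -64/3 → sign −
step 3: pivot 75/64 → sign +
step 4: pivot 2/25 → sign +
signature = (4, 1, 0)

Answer: (4, 1, 0)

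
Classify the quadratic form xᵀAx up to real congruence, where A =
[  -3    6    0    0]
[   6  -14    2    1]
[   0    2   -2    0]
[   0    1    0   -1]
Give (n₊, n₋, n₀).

Answer: (1, 3, 0)

Derivation:
step 0: pivot -3 → sign −
step 1: pivot -2 → sign −
step 2: pivot -1/2 → sign −
step 3: pivot 2 → sign +
signature = (1, 3, 0)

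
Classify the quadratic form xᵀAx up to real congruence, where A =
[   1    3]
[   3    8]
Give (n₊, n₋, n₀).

Answer: (1, 1, 0)

Derivation:
step 0: pivot 1 → sign +
step 1: pivot -1 → sign −
signature = (1, 1, 0)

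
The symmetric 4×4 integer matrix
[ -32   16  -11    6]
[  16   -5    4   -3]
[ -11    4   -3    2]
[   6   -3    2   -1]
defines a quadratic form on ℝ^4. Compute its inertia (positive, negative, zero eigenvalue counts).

Answer: (2, 1, 1)

Derivation:
step 0: pivot -32 → sign −
step 1: pivot 3 → sign +
step 2: pivot 1/32 → sign +
step 3: row/col 3 already zero → sign 0
signature = (2, 1, 1)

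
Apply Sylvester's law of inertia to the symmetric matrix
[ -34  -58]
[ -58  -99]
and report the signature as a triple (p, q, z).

Answer: (0, 2, 0)

Derivation:
step 0: pivot -34 → sign −
step 1: pivot -1/17 → sign −
signature = (0, 2, 0)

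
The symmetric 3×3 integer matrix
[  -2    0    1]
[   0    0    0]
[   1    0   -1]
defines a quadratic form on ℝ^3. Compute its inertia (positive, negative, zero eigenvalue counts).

Answer: (0, 2, 1)

Derivation:
step 0: pivot -2 → sign −
step 1: pivot -1/2 → sign −
step 2: row/col 2 already zero → sign 0
signature = (0, 2, 1)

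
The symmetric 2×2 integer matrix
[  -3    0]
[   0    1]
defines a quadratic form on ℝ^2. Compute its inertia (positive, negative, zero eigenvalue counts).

Answer: (1, 1, 0)

Derivation:
step 0: pivot -3 → sign −
step 1: pivot 1 → sign +
signature = (1, 1, 0)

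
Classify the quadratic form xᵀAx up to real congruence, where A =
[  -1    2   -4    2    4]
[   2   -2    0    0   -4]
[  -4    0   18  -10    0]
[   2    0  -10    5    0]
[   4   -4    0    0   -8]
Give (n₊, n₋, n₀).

step 0: pivot -1 → sign −
step 1: pivot 2 → sign +
step 2: pivot 2 → sign +
step 3: pivot -1 → sign −
step 4: row/col 4 already zero → sign 0
signature = (2, 2, 1)

Answer: (2, 2, 1)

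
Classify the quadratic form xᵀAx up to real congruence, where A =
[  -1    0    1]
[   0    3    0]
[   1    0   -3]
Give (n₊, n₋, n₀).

Answer: (1, 2, 0)

Derivation:
step 0: pivot -1 → sign −
step 1: pivot 3 → sign +
step 2: pivot -2 → sign −
signature = (1, 2, 0)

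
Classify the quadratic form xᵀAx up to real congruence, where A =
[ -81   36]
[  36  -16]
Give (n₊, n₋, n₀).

step 0: pivot -81 → sign −
step 1: row/col 1 already zero → sign 0
signature = (0, 1, 1)

Answer: (0, 1, 1)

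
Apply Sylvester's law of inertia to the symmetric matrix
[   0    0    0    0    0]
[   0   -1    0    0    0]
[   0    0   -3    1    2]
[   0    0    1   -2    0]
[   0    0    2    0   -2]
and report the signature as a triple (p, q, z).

step 0: pivot -1 → sign −
step 1: pivot -3 → sign −
step 2: pivot -5/3 → sign −
step 3: pivot -2/5 → sign −
step 4: row/col 4 already zero → sign 0
signature = (0, 4, 1)

Answer: (0, 4, 1)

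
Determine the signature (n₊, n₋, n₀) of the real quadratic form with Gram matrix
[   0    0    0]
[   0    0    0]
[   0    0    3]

Answer: (1, 0, 2)

Derivation:
step 0: pivot 3 → sign +
step 1: row/col 1 already zero → sign 0
step 2: row/col 2 already zero → sign 0
signature = (1, 0, 2)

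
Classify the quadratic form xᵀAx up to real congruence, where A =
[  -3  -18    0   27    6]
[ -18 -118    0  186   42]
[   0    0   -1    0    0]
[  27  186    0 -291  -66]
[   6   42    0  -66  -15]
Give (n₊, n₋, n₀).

step 0: pivot -3 → sign −
step 1: pivot -10 → sign −
step 2: pivot -1 → sign −
step 3: pivot 48/5 → sign +
step 4: row/col 4 already zero → sign 0
signature = (1, 3, 1)

Answer: (1, 3, 1)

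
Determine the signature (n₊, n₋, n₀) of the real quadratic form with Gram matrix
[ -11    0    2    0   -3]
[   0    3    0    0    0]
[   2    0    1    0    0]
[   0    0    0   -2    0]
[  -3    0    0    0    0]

step 0: pivot -11 → sign −
step 1: pivot 3 → sign +
step 2: pivot 15/11 → sign +
step 3: pivot -2 → sign −
step 4: pivot 3/5 → sign +
signature = (3, 2, 0)

Answer: (3, 2, 0)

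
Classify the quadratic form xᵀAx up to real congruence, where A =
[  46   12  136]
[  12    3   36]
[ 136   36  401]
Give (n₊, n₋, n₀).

Answer: (2, 1, 0)

Derivation:
step 0: pivot 46 → sign +
step 1: pivot -3/23 → sign −
step 2: pivot 1 → sign +
signature = (2, 1, 0)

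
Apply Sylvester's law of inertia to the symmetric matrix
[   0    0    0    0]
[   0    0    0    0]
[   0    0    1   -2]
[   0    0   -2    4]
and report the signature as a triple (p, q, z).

step 0: pivot 1 → sign +
step 1: row/col 1 already zero → sign 0
step 2: row/col 2 already zero → sign 0
step 3: row/col 3 already zero → sign 0
signature = (1, 0, 3)

Answer: (1, 0, 3)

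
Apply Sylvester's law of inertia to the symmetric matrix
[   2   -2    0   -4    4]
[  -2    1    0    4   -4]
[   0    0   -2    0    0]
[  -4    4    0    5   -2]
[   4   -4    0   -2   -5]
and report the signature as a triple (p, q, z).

step 0: pivot 2 → sign +
step 1: pivot -1 → sign −
step 2: pivot -2 → sign −
step 3: pivot -3 → sign −
step 4: pivot -1 → sign −
signature = (1, 4, 0)

Answer: (1, 4, 0)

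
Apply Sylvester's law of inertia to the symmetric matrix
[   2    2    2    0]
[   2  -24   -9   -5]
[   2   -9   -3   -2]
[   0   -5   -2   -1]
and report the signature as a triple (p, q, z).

step 0: pivot 2 → sign +
step 1: pivot -26 → sign −
step 2: pivot -9/26 → sign −
step 3: row/col 3 already zero → sign 0
signature = (1, 2, 1)

Answer: (1, 2, 1)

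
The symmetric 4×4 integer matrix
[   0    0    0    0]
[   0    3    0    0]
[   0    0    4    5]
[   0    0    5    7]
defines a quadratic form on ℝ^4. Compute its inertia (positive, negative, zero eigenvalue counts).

Answer: (3, 0, 1)

Derivation:
step 0: pivot 3 → sign +
step 1: pivot 4 → sign +
step 2: pivot 3/4 → sign +
step 3: row/col 3 already zero → sign 0
signature = (3, 0, 1)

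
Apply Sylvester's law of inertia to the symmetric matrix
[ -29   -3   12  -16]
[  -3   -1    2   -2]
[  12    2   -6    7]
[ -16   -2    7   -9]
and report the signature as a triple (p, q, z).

step 0: pivot -29 → sign −
step 1: pivot -20/29 → sign −
step 2: pivot -1/5 → sign −
step 3: row/col 3 already zero → sign 0
signature = (0, 3, 1)

Answer: (0, 3, 1)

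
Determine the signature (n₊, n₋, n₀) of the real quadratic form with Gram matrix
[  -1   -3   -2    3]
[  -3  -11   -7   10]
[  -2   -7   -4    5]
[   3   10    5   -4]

Answer: (2, 2, 0)

Derivation:
step 0: pivot -1 → sign −
step 1: pivot -2 → sign −
step 2: pivot 1/2 → sign +
step 3: pivot 1 → sign +
signature = (2, 2, 0)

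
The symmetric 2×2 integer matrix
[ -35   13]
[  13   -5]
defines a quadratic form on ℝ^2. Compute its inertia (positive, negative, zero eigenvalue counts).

step 0: pivot -35 → sign −
step 1: pivot -6/35 → sign −
signature = (0, 2, 0)

Answer: (0, 2, 0)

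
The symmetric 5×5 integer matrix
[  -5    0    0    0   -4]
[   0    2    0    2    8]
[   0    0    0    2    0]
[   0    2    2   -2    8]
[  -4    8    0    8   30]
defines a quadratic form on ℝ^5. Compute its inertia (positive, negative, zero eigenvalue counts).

Answer: (3, 2, 0)

Derivation:
step 0: pivot -5 → sign −
step 1: pivot 2 → sign +
step 2: pivot -4 → sign −
step 3: pivot 1 → sign +
step 4: pivot 6/5 → sign +
signature = (3, 2, 0)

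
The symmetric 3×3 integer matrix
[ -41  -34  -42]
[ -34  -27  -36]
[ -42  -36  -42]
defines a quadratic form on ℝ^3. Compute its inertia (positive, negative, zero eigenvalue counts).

Answer: (1, 2, 0)

Derivation:
step 0: pivot -41 → sign −
step 1: pivot 49/41 → sign +
step 2: pivot -6/49 → sign −
signature = (1, 2, 0)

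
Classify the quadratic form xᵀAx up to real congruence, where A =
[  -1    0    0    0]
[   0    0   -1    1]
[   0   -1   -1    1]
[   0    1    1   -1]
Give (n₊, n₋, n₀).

Answer: (1, 2, 1)

Derivation:
step 0: pivot -1 → sign −
step 1: pivot -1 → sign −
step 2: pivot 1 → sign +
step 3: row/col 3 already zero → sign 0
signature = (1, 2, 1)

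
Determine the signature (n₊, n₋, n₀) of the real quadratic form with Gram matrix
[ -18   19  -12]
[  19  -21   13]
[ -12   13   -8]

Answer: (1, 2, 0)

Derivation:
step 0: pivot -18 → sign −
step 1: pivot -17/18 → sign −
step 2: pivot 2/17 → sign +
signature = (1, 2, 0)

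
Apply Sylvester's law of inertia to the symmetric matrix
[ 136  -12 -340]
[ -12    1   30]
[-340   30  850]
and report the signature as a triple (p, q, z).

Answer: (1, 1, 1)

Derivation:
step 0: pivot 136 → sign +
step 1: pivot -1/17 → sign −
step 2: row/col 2 already zero → sign 0
signature = (1, 1, 1)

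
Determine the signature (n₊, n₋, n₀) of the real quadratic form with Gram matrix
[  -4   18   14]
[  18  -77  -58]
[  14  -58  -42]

step 0: pivot -4 → sign −
step 1: pivot 4 → sign +
step 2: pivot 3/4 → sign +
signature = (2, 1, 0)

Answer: (2, 1, 0)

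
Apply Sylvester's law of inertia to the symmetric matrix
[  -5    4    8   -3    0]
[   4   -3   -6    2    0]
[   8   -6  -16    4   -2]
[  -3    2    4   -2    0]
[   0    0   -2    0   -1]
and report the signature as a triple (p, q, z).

step 0: pivot -5 → sign −
step 1: pivot 1/5 → sign +
step 2: pivot -4 → sign −
step 3: pivot -1 → sign −
step 4: row/col 4 already zero → sign 0
signature = (1, 3, 1)

Answer: (1, 3, 1)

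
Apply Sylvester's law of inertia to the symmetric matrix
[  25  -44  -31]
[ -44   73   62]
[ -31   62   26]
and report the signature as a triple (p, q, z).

step 0: pivot 25 → sign +
step 1: pivot -111/25 → sign −
step 2: pivot 1/37 → sign +
signature = (2, 1, 0)

Answer: (2, 1, 0)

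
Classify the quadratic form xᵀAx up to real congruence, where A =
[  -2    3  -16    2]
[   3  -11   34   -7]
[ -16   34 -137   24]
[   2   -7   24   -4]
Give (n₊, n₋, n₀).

Answer: (1, 3, 0)

Derivation:
step 0: pivot -2 → sign −
step 1: pivot -13/2 → sign −
step 2: pivot 83/13 → sign +
step 3: pivot -6/83 → sign −
signature = (1, 3, 0)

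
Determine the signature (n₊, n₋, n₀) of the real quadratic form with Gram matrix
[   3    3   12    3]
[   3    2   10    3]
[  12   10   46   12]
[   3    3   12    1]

step 0: pivot 3 → sign +
step 1: pivot -1 → sign −
step 2: pivot 2 → sign +
step 3: pivot -2 → sign −
signature = (2, 2, 0)

Answer: (2, 2, 0)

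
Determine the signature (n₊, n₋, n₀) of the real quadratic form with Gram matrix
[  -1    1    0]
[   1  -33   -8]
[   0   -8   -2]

step 0: pivot -1 → sign −
step 1: pivot -32 → sign −
step 2: row/col 2 already zero → sign 0
signature = (0, 2, 1)

Answer: (0, 2, 1)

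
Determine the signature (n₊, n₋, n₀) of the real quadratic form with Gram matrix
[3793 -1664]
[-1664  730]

Answer: (1, 1, 0)

Derivation:
step 0: pivot 3793 → sign +
step 1: pivot -6/3793 → sign −
signature = (1, 1, 0)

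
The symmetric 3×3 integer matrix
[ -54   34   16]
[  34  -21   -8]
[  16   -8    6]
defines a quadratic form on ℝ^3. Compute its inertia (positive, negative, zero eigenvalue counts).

Answer: (2, 1, 0)

Derivation:
step 0: pivot -54 → sign −
step 1: pivot 11/27 → sign +
step 2: pivot 2/11 → sign +
signature = (2, 1, 0)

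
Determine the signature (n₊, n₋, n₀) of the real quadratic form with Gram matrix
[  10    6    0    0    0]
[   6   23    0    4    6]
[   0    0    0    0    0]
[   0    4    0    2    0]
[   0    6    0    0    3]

Answer: (3, 1, 1)

Derivation:
step 0: pivot 10 → sign +
step 1: pivot 97/5 → sign +
step 2: pivot 114/97 → sign +
step 3: pivot -3/19 → sign −
step 4: row/col 4 already zero → sign 0
signature = (3, 1, 1)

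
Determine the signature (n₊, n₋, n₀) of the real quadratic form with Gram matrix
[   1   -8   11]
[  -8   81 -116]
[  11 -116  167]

Answer: (2, 1, 0)

Derivation:
step 0: pivot 1 → sign +
step 1: pivot 17 → sign +
step 2: pivot -2/17 → sign −
signature = (2, 1, 0)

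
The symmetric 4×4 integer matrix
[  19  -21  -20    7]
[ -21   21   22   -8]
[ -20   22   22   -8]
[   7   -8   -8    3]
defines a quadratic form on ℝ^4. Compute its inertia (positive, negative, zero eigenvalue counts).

Answer: (3, 1, 0)

Derivation:
step 0: pivot 19 → sign +
step 1: pivot -42/19 → sign −
step 2: pivot 20/21 → sign +
step 3: pivot 1/20 → sign +
signature = (3, 1, 0)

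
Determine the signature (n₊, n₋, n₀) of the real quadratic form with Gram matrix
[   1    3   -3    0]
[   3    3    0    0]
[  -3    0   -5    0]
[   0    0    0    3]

Answer: (2, 2, 0)

Derivation:
step 0: pivot 1 → sign +
step 1: pivot -6 → sign −
step 2: pivot -1/2 → sign −
step 3: pivot 3 → sign +
signature = (2, 2, 0)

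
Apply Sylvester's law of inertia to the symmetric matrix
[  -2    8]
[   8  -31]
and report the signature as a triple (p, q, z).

step 0: pivot -2 → sign −
step 1: pivot 1 → sign +
signature = (1, 1, 0)

Answer: (1, 1, 0)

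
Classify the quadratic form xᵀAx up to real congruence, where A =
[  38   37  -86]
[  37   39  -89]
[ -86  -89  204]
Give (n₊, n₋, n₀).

Answer: (3, 0, 0)

Derivation:
step 0: pivot 38 → sign +
step 1: pivot 113/38 → sign +
step 2: pivot 6/113 → sign +
signature = (3, 0, 0)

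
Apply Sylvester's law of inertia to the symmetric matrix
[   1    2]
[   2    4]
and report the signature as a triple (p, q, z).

Answer: (1, 0, 1)

Derivation:
step 0: pivot 1 → sign +
step 1: row/col 1 already zero → sign 0
signature = (1, 0, 1)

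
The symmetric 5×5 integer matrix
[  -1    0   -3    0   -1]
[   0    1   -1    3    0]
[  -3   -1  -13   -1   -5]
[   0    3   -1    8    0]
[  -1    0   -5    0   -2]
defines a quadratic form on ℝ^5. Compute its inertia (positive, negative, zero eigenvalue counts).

step 0: pivot -1 → sign −
step 1: pivot 1 → sign +
step 2: pivot -5 → sign −
step 3: pivot -1/5 → sign −
step 4: pivot 3 → sign +
signature = (2, 3, 0)

Answer: (2, 3, 0)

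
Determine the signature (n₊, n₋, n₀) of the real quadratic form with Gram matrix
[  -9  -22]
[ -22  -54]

Answer: (0, 2, 0)

Derivation:
step 0: pivot -9 → sign −
step 1: pivot -2/9 → sign −
signature = (0, 2, 0)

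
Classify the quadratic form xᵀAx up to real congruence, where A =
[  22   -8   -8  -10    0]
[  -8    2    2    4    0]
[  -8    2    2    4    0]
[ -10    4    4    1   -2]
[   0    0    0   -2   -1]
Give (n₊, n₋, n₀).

step 0: pivot 22 → sign +
step 1: pivot -10/11 → sign −
step 2: pivot -17/5 → sign −
step 3: pivot 3/17 → sign +
step 4: row/col 4 already zero → sign 0
signature = (2, 2, 1)

Answer: (2, 2, 1)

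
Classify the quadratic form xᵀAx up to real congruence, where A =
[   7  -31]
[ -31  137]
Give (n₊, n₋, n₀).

step 0: pivot 7 → sign +
step 1: pivot -2/7 → sign −
signature = (1, 1, 0)

Answer: (1, 1, 0)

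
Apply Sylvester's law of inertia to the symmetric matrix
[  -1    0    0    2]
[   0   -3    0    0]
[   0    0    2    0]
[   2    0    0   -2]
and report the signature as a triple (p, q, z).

step 0: pivot -1 → sign −
step 1: pivot -3 → sign −
step 2: pivot 2 → sign +
step 3: pivot 2 → sign +
signature = (2, 2, 0)

Answer: (2, 2, 0)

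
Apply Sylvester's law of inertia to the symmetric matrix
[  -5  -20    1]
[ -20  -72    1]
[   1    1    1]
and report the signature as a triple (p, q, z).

step 0: pivot -5 → sign −
step 1: pivot 8 → sign +
step 2: pivot 3/40 → sign +
signature = (2, 1, 0)

Answer: (2, 1, 0)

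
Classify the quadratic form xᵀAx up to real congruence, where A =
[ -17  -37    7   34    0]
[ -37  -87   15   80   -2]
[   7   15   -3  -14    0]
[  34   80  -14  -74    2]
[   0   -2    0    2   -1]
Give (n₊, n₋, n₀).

Answer: (0, 4, 1)

Derivation:
step 0: pivot -17 → sign −
step 1: pivot -110/17 → sign −
step 2: pivot -6/55 → sign −
step 3: pivot -1/3 → sign −
step 4: row/col 4 already zero → sign 0
signature = (0, 4, 1)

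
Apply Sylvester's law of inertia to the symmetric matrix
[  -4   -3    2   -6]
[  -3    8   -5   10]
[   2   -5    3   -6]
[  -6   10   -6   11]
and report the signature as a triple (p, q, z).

step 0: pivot -4 → sign −
step 1: pivot 41/4 → sign +
step 2: pivot -5/41 → sign −
step 3: pivot -1/5 → sign −
signature = (1, 3, 0)

Answer: (1, 3, 0)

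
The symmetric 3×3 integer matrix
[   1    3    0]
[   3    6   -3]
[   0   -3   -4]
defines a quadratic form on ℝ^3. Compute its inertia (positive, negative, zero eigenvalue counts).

Answer: (1, 2, 0)

Derivation:
step 0: pivot 1 → sign +
step 1: pivot -3 → sign −
step 2: pivot -1 → sign −
signature = (1, 2, 0)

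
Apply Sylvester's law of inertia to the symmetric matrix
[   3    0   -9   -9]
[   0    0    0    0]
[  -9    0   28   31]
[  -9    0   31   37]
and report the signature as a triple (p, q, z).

Answer: (2, 1, 1)

Derivation:
step 0: pivot 3 → sign +
step 1: pivot 1 → sign +
step 2: pivot -6 → sign −
step 3: row/col 3 already zero → sign 0
signature = (2, 1, 1)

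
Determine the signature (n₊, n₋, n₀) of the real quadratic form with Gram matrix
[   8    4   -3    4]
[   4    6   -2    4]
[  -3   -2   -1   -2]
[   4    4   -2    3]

Answer: (3, 1, 0)

Derivation:
step 0: pivot 8 → sign +
step 1: pivot 4 → sign +
step 2: pivot -35/16 → sign −
step 3: pivot 1/35 → sign +
signature = (3, 1, 0)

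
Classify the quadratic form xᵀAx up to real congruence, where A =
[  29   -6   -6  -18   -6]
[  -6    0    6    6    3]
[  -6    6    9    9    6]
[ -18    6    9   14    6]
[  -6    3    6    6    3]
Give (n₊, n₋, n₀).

Answer: (3, 2, 0)

Derivation:
step 0: pivot 29 → sign +
step 1: pivot -36/29 → sign −
step 2: pivot 26 → sign +
step 3: pivot -7/13 → sign −
step 4: pivot 3/56 → sign +
signature = (3, 2, 0)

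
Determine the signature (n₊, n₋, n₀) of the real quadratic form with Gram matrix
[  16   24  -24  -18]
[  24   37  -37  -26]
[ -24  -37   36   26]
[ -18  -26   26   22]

step 0: pivot 16 → sign +
step 1: pivot 1 → sign +
step 2: pivot -1 → sign −
step 3: pivot 3/4 → sign +
signature = (3, 1, 0)

Answer: (3, 1, 0)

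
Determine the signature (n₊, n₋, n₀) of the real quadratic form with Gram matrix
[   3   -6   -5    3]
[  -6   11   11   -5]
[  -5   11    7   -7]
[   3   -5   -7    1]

Answer: (2, 2, 0)

Derivation:
step 0: pivot 3 → sign +
step 1: pivot -1 → sign −
step 2: pivot -1/3 → sign −
step 3: pivot 2 → sign +
signature = (2, 2, 0)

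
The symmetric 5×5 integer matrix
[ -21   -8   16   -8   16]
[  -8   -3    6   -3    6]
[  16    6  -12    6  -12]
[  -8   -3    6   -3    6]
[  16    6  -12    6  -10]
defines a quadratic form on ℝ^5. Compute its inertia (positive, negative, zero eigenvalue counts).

Answer: (2, 1, 2)

Derivation:
step 0: pivot -21 → sign −
step 1: pivot 1/21 → sign +
step 2: pivot 2 → sign +
step 3: row/col 3 already zero → sign 0
step 4: row/col 4 already zero → sign 0
signature = (2, 1, 2)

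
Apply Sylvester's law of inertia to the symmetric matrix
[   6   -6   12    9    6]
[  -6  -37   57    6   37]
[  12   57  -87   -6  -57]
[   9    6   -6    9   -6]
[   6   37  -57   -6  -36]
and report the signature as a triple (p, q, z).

Answer: (3, 2, 0)

Derivation:
step 0: pivot 6 → sign +
step 1: pivot -43 → sign −
step 2: pivot -12/43 → sign −
step 3: pivot 3/4 → sign +
step 4: pivot 1 → sign +
signature = (3, 2, 0)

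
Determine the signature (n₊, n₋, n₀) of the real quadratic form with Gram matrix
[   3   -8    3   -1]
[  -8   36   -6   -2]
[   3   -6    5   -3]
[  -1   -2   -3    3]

step 0: pivot 3 → sign +
step 1: pivot 44/3 → sign +
step 2: pivot 19/11 → sign +
step 3: pivot 2/19 → sign +
signature = (4, 0, 0)

Answer: (4, 0, 0)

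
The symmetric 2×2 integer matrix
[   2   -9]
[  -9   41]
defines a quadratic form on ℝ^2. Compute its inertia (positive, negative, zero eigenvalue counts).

Answer: (2, 0, 0)

Derivation:
step 0: pivot 2 → sign +
step 1: pivot 1/2 → sign +
signature = (2, 0, 0)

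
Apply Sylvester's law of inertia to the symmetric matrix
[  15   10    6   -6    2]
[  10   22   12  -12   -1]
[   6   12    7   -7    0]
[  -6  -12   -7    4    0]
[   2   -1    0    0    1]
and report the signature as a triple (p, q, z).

step 0: pivot 15 → sign +
step 1: pivot 46/3 → sign +
step 2: pivot 49/115 → sign +
step 3: pivot -3 → sign −
step 4: pivot -3/98 → sign −
signature = (3, 2, 0)

Answer: (3, 2, 0)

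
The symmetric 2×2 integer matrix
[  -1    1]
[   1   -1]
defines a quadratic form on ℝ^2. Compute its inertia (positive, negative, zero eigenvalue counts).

step 0: pivot -1 → sign −
step 1: row/col 1 already zero → sign 0
signature = (0, 1, 1)

Answer: (0, 1, 1)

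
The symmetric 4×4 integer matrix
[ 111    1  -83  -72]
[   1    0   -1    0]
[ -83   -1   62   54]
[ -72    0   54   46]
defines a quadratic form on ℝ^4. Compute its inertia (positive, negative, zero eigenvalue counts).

Answer: (2, 2, 0)

Derivation:
step 0: pivot 111 → sign +
step 1: pivot -1/111 → sign −
step 2: pivot 7 → sign +
step 3: pivot -2/7 → sign −
signature = (2, 2, 0)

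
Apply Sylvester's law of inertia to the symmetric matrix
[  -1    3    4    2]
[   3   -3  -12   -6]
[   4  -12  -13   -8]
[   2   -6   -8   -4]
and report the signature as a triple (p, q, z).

step 0: pivot -1 → sign −
step 1: pivot 6 → sign +
step 2: pivot 3 → sign +
step 3: row/col 3 already zero → sign 0
signature = (2, 1, 1)

Answer: (2, 1, 1)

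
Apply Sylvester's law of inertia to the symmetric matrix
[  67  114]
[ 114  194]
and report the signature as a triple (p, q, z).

Answer: (2, 0, 0)

Derivation:
step 0: pivot 67 → sign +
step 1: pivot 2/67 → sign +
signature = (2, 0, 0)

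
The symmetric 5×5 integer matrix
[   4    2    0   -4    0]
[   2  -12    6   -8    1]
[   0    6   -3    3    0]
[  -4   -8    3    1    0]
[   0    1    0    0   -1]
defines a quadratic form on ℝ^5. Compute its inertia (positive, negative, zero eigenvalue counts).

Answer: (1, 2, 2)

Derivation:
step 0: pivot 4 → sign +
step 1: pivot -13 → sign −
step 2: pivot -3/13 → sign −
step 3: row/col 3 already zero → sign 0
step 4: row/col 4 already zero → sign 0
signature = (1, 2, 2)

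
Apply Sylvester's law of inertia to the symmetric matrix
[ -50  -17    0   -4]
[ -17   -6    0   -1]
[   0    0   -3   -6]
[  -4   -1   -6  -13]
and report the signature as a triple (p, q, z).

step 0: pivot -50 → sign −
step 1: pivot -11/50 → sign −
step 2: pivot -3 → sign −
step 3: pivot -1/11 → sign −
signature = (0, 4, 0)

Answer: (0, 4, 0)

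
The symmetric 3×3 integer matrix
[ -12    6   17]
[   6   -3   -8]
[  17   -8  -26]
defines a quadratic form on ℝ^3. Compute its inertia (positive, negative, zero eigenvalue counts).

Answer: (1, 2, 0)

Derivation:
step 0: pivot -12 → sign −
step 1: pivot -23/12 → sign −
step 2: pivot 3/23 → sign +
signature = (1, 2, 0)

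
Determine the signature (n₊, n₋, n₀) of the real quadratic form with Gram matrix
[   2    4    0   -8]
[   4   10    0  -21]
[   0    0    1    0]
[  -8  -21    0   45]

Answer: (4, 0, 0)

Derivation:
step 0: pivot 2 → sign +
step 1: pivot 2 → sign +
step 2: pivot 1 → sign +
step 3: pivot 1/2 → sign +
signature = (4, 0, 0)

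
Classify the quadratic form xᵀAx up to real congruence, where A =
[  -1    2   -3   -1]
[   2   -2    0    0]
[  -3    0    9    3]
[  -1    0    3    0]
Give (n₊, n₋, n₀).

Answer: (1, 2, 1)

Derivation:
step 0: pivot -1 → sign −
step 1: pivot 2 → sign +
step 2: pivot -1 → sign −
step 3: row/col 3 already zero → sign 0
signature = (1, 2, 1)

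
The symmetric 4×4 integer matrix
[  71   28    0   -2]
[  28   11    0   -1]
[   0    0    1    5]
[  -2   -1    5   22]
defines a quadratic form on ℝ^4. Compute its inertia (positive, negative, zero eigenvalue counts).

step 0: pivot 71 → sign +
step 1: pivot -3/71 → sign −
step 2: pivot 1 → sign +
step 3: pivot -2 → sign −
signature = (2, 2, 0)

Answer: (2, 2, 0)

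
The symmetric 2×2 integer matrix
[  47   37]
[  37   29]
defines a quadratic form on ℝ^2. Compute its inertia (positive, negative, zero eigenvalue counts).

Answer: (1, 1, 0)

Derivation:
step 0: pivot 47 → sign +
step 1: pivot -6/47 → sign −
signature = (1, 1, 0)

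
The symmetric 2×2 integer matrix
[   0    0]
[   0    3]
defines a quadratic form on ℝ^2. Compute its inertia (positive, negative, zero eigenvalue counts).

Answer: (1, 0, 1)

Derivation:
step 0: pivot 3 → sign +
step 1: row/col 1 already zero → sign 0
signature = (1, 0, 1)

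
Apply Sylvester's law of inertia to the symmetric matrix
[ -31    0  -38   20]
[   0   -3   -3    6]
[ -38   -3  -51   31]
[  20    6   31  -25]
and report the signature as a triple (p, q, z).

Answer: (1, 3, 0)

Derivation:
step 0: pivot -31 → sign −
step 1: pivot -3 → sign −
step 2: pivot -44/31 → sign −
step 3: pivot 3/44 → sign +
signature = (1, 3, 0)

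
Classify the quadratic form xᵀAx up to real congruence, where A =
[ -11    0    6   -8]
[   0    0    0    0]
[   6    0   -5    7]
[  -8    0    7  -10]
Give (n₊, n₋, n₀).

Answer: (0, 3, 1)

Derivation:
step 0: pivot -11 → sign −
step 1: pivot -19/11 → sign −
step 2: pivot -3/19 → sign −
step 3: row/col 3 already zero → sign 0
signature = (0, 3, 1)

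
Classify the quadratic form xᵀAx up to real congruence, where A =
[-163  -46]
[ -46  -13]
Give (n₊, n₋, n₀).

Answer: (0, 2, 0)

Derivation:
step 0: pivot -163 → sign −
step 1: pivot -3/163 → sign −
signature = (0, 2, 0)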